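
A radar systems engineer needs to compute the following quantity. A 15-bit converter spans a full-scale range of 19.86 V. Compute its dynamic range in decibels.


Dynamic range from full-scale to LSB:
V_min = V_max / 2^bits = 19.86 / 2^15
DR = 20 * log10(V_max / V_min)
   = 20 * log10(2^15)
   = 20 * 15 * log10(2)
   = 90.31 dB

90.31 dB


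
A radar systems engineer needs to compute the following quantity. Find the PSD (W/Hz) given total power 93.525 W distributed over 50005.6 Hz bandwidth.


Power spectral density:
PSD = P / BW
    = 93.525 / 50005.6
    = 0.00187029 W/Hz

0.00187029 W/Hz


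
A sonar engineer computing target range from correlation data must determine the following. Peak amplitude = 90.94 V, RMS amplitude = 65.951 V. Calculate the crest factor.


Crest factor is the ratio of peak to RMS:
CF = V_peak / V_rms
   = 90.94 / 65.951
   = 1.3789

1.3789


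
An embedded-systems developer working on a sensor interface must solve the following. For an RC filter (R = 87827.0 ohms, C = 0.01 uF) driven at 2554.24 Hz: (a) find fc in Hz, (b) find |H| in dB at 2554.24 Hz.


Step 1 — cutoff frequency:
fc = 1 / (2*pi*R*C)
C = 0.01 uF = 1e-08 F
fc = 1 / (2*pi*87827.0*1e-08)
   = 181.214 Hz

Step 2 — magnitude at f = 2554.24 Hz:
|H(f)| = 1 / sqrt(1 + (f/fc)^2)
f/fc = 2554.24 / 181.214 = 14.095158
|H| = 1 / sqrt(1 + 198.673479) = 0.0707685
|H|_dB = 20*log10(0.0707685) = -23.0 dB

fc = 181.214 Hz; |H(2554.24 Hz)| = -23.0 dB


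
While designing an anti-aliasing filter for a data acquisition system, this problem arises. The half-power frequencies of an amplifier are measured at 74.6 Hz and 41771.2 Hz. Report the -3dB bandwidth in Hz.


Bandwidth is the difference of -3dB frequencies:
BW = f_high - f_low
   = 41771.2 - 74.6
   = 41696.6 Hz

41696.6 Hz


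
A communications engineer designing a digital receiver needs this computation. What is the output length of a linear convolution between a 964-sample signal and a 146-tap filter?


Linear convolution output length:
L = N + M - 1
  = 964 + 146 - 1
  = 1109 samples

1109


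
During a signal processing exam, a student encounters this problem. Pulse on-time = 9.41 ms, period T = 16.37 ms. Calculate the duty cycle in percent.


Duty cycle as a percentage:
DC = (t_on / T) * 100
   = (9.41 / 16.37) * 100
   = 0.574832 * 100
   = 57.48 %

57.48 %


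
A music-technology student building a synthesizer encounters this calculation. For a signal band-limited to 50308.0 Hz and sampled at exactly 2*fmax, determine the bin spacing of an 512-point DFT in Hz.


Step 1 — Nyquist sampling rate:
fs = 2 * fmax = 2 * 50308.0 = 100616.0 Hz

Step 2 — DFT bin spacing:
df = fs / N = 100616.0 / 512 = 196.5156 Hz

196.5156 Hz


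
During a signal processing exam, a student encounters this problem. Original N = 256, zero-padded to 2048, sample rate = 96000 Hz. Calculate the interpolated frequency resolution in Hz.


Frequency resolution after zero-padding:
N_padded = 256 * 8 = 2048
df = fs / N_padded
   = 96000 / 2048
   = 46.875 Hz

46.875 Hz


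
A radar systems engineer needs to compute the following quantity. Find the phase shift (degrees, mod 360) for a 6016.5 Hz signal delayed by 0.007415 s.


Phase shift from frequency and time delay:
phi = 360 * f * t_delay
    = 360 * 6016.5 * 0.007415
    = 16060.45 degrees
    mod 360 = 220.45 degrees

220.45 degrees


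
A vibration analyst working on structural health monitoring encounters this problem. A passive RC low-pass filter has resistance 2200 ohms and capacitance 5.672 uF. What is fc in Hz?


Cutoff frequency of a first-order RC filter:
fc = 1 / (2 * pi * R * C)
C = 5.672 uF = 5.672e-06 F
fc = 1 / (2 * pi * 2200 * 5.672e-06)
   = 1 / 0.07840409953711
   = 12.754435 Hz

12.754435 Hz


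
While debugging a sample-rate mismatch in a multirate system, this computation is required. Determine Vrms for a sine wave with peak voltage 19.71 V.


RMS voltage for a sinusoidal waveform:
V_rms = V_peak / sqrt(2)
      = 19.71 / 1.414214
      = 13.937 V

13.937 V


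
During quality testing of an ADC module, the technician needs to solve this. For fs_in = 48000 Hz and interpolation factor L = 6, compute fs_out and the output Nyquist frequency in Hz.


Step 1 — output sample rate after interpolation by L:
fs_out = L * fs_in = 6 * 48000 = 288000 Hz

Step 2 — Nyquist frequency of the output stream:
f_Nyq = fs_out / 2 = 288000 / 2 = 144000.0 Hz

fs_out = 288000 Hz; f_Nyquist = 144000.0 Hz


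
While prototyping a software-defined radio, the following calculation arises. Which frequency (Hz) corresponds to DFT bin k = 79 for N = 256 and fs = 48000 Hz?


Frequency of DFT bin k:
f_k = k * fs / N
    = 79 * 48000 / 256
    = 3792000 / 256
    = 14812.5 Hz

14812.5 Hz


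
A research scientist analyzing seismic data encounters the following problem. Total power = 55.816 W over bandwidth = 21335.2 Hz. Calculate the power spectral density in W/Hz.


Power spectral density:
PSD = P / BW
    = 55.816 / 21335.2
    = 0.00261615 W/Hz

0.00261615 W/Hz


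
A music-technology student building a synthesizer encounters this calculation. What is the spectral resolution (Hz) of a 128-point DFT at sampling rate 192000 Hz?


DFT frequency resolution:
df = fs / N
   = 192000 / 128
   = 1500.0 Hz

1500.0 Hz


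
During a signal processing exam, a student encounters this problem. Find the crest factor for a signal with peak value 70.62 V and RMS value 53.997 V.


Crest factor is the ratio of peak to RMS:
CF = V_peak / V_rms
   = 70.62 / 53.997
   = 1.3079

1.3079


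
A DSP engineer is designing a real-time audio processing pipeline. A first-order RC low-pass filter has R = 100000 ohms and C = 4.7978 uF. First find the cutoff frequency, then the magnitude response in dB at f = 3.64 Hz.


Step 1 — cutoff frequency:
fc = 1 / (2*pi*R*C)
C = 4.7978 uF = 4.7978e-06 F
fc = 1 / (2*pi*100000*4.7978e-06)
   = 0.331725 Hz

Step 2 — magnitude at f = 3.64 Hz:
|H(f)| = 1 / sqrt(1 + (f/fc)^2)
f/fc = 3.64 / 0.331725 = 10.972944
|H| = 1 / sqrt(1 + 120.4055) = 0.0907571
|H|_dB = 20*log10(0.0907571) = -20.84 dB

fc = 0.331725 Hz; |H(3.64 Hz)| = -20.84 dB


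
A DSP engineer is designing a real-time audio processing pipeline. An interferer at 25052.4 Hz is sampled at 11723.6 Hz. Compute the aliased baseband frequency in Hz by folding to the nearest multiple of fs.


Compute the nearest integer multiple of fs to the signal:
n = round(25052.4 / 11723.6) = 2
f_alias = |25052.4 - 2 * 11723.6|
        = |25052.4 - 23447.2|
        = 1605.2 Hz

1605.2


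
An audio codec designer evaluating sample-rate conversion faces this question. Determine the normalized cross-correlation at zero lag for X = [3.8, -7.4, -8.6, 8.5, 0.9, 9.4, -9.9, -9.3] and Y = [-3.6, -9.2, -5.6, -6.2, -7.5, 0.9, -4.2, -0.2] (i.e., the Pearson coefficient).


Pearson correlation coefficient (population):
r = cov(X,Y) / (std(X) * std(Y))
Mean X = -1.575, Mean Y = -4.45
Cov(X,Y) = 4.8675
Std(X) = 7.658614, Std(Y) = 3.234965
r = 0.1965

0.1965


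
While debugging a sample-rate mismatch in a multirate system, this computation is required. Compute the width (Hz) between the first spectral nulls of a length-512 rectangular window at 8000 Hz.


Main lobe width for a rectangular window:
Width = 2 * fs / N
      = 2 * 8000 / 512
      = 16000 / 512
      = 31.25 Hz

31.25 Hz


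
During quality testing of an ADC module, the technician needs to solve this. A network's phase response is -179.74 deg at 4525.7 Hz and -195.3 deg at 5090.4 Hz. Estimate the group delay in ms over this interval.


Group delay from phase difference:
tau = -d(phi)/d(omega)
d(phi) = -15.56 deg = -0.271573 rad
d(omega) = 2*pi*(5090.4 - 4525.7) = 3548.1147 rad/s
tau = -(-0.271573) / 3548.1147
    = 0.0765 ms

0.0765 ms


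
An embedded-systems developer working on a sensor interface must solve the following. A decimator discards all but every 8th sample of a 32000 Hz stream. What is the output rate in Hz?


Decimation reduces the sample rate:
fs_out = fs_in / M
       = 32000 / 8
       = 4000.0 Hz

4000.0 Hz


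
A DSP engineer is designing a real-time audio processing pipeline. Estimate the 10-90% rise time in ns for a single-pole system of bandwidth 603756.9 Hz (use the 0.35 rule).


Rise time from bandwidth relationship:
tr = 0.35 / BW
   = 0.35 / 603756.9
   = 5.797035197e-07 s
   = 579.7035 ns

579.7035 ns


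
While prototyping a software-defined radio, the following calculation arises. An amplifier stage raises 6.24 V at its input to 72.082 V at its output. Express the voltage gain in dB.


Voltage gain in dB:
G = 20 * log10(Vout / Vin)
  = 20 * log10(72.082 / 6.24)
  = 20 * log10(11.551603)
  = 20 * 1.062642
  = 21.25 dB

21.25 dB


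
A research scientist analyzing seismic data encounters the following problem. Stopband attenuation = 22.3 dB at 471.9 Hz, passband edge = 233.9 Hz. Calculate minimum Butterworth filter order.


Butterworth filter order formula:
n = log10(10^(A/10) - 1) / (2 * log10(f_stop/f_pass))
10^(22.3/10) - 1 = 168.8244
f_stop/f_pass = 471.9 / 233.9 = 2.0175
n = 3.6537 -> ceil = 4

4


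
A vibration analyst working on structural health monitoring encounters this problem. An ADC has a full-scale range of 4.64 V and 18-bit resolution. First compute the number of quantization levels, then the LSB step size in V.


Step 1 — number of quantization levels:
L = 2^N = 2^18 = 262144

Step 2 — LSB step size:
delta = Vfs / L
      = 4.64 / 262144
      = 1.77e-05 V

Levels = 262144; step size = 1.77e-05 V


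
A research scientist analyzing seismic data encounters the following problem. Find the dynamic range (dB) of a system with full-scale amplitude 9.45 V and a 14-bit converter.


Dynamic range from full-scale to LSB:
V_min = V_max / 2^bits = 9.45 / 2^14
DR = 20 * log10(V_max / V_min)
   = 20 * log10(2^14)
   = 20 * 14 * log10(2)
   = 84.29 dB

84.29 dB


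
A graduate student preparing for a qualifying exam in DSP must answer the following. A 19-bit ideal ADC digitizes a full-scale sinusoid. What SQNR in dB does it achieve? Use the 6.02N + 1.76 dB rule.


Theoretical SNR for a full-scale sinusoid:
SNR = 6.02 * N + 1.76
    = 6.02 * 19 + 1.76
    = 114.38 + 1.76
    = 116.14 dB

116.14 dB


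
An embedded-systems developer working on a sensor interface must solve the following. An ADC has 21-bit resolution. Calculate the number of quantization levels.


Number of quantization levels = 2^N
= 2^21
= 2097152

2097152


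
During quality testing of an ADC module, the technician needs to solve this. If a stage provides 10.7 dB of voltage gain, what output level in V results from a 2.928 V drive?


Output voltage from dB gain:
V_out = V_in * 10^(gain_dB / 20)
      = 2.928 * 10^(10.7 / 20)
      = 2.928 * 3.427678
      = 10.0362 V

10.0362 V


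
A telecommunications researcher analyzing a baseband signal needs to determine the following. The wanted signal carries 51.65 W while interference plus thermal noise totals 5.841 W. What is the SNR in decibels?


SNR in decibels:
SNR = 10 * log10(Ps / Pn)
    = 10 * log10(51.65 / 5.841)
    = 10 * log10(8.8427)
    = 10 * 0.9466
    = 9.47 dB

9.47 dB


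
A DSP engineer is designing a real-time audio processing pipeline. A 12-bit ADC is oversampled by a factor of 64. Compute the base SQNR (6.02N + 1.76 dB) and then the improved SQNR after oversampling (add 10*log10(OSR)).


Step 1 — baseline SQNR at Nyquist:
SQNR_base = 6.02*N + 1.76
          = 6.02*12 + 1.76
          = 74.0 dB

Step 2 — oversampling processing gain:
G = 10*log10(OSR) = 10*log10(64) = 18.06 dB

Step 3 — total:
SQNR_total = 74.0 + 18.06 = 92.06 dB

Base SQNR = 74.0 dB; oversampled SQNR = 92.06 dB


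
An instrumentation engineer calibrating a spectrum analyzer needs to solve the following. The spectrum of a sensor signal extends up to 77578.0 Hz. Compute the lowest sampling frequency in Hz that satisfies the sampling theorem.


The Nyquist rate is twice the maximum frequency component.
fs_min = 2 * fmax
      = 2 * 77578.0
      = 155156.0 Hz

155156.0


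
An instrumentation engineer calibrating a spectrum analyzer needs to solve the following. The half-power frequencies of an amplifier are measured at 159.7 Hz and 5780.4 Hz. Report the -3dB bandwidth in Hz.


Bandwidth is the difference of -3dB frequencies:
BW = f_high - f_low
   = 5780.4 - 159.7
   = 5620.7 Hz

5620.7 Hz


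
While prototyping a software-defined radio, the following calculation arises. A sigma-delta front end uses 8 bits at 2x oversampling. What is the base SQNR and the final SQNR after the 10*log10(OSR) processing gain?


Step 1 — baseline SQNR at Nyquist:
SQNR_base = 6.02*N + 1.76
          = 6.02*8 + 1.76
          = 49.92 dB

Step 2 — oversampling processing gain:
G = 10*log10(OSR) = 10*log10(2) = 3.01 dB

Step 3 — total:
SQNR_total = 49.92 + 3.01 = 52.93 dB

Base SQNR = 49.92 dB; oversampled SQNR = 52.93 dB


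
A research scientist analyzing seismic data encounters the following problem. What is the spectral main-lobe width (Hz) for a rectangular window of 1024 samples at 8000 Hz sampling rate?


Main lobe width for a rectangular window:
Width = 2 * fs / N
      = 2 * 8000 / 1024
      = 16000 / 1024
      = 15.625 Hz

15.625 Hz


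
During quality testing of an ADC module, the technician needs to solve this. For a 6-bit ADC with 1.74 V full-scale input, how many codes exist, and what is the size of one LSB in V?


Step 1 — number of quantization levels:
L = 2^N = 2^6 = 64

Step 2 — LSB step size:
delta = Vfs / L
      = 1.74 / 64
      = 0.0271875 V

Levels = 64; step size = 0.0271875 V


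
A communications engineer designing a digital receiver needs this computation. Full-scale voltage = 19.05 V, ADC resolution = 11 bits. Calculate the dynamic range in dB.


Dynamic range from full-scale to LSB:
V_min = V_max / 2^bits = 19.05 / 2^11
DR = 20 * log10(V_max / V_min)
   = 20 * log10(2^11)
   = 20 * 11 * log10(2)
   = 66.23 dB

66.23 dB


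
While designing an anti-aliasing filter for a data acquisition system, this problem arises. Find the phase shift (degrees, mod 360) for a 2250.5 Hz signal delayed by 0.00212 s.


Phase shift from frequency and time delay:
phi = 360 * f * t_delay
    = 360 * 2250.5 * 0.00212
    = 1717.58 degrees
    mod 360 = 277.58 degrees

277.58 degrees


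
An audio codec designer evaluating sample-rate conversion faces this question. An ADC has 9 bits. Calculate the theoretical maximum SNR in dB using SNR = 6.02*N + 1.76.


Theoretical SNR for a full-scale sinusoid:
SNR = 6.02 * N + 1.76
    = 6.02 * 9 + 1.76
    = 54.18 + 1.76
    = 55.94 dB

55.94 dB


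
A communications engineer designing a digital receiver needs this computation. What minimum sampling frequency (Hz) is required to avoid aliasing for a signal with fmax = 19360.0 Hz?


The Nyquist rate is twice the maximum frequency component.
fs_min = 2 * fmax
      = 2 * 19360.0
      = 38720.0 Hz

38720.0


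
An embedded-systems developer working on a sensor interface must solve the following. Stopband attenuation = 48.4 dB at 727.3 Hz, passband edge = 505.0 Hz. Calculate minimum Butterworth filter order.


Butterworth filter order formula:
n = log10(10^(A/10) - 1) / (2 * log10(f_stop/f_pass))
10^(48.4/10) - 1 = 69182.0971
f_stop/f_pass = 727.3 / 505.0 = 1.4402
n = 15.2756 -> ceil = 16

16


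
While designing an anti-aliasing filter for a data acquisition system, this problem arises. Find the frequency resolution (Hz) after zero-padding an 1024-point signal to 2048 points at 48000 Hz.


Frequency resolution after zero-padding:
N_padded = 1024 * 2 = 2048
df = fs / N_padded
   = 48000 / 2048
   = 23.4375 Hz

23.4375 Hz


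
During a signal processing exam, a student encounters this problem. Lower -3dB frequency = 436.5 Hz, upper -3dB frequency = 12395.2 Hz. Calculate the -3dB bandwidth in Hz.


Bandwidth is the difference of -3dB frequencies:
BW = f_high - f_low
   = 12395.2 - 436.5
   = 11958.7 Hz

11958.7 Hz


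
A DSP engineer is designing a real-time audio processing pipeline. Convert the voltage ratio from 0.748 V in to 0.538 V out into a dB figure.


Voltage gain in dB:
G = 20 * log10(Vout / Vin)
  = 20 * log10(0.538 / 0.748)
  = 20 * log10(0.719251)
  = 20 * -0.143119
  = -2.86 dB

-2.86 dB


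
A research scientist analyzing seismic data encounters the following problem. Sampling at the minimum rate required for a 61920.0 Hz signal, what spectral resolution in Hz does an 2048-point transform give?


Step 1 — Nyquist sampling rate:
fs = 2 * fmax = 2 * 61920.0 = 123840.0 Hz

Step 2 — DFT bin spacing:
df = fs / N = 123840.0 / 2048 = 60.4688 Hz

60.4688 Hz


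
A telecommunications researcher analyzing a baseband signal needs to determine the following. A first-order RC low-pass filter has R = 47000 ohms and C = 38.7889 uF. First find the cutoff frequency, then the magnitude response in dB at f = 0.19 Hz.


Step 1 — cutoff frequency:
fc = 1 / (2*pi*R*C)
C = 38.7889 uF = 3.87889e-05 F
fc = 1 / (2*pi*47000*3.87889e-05)
   = 0.0873001 Hz

Step 2 — magnitude at f = 0.19 Hz:
|H(f)| = 1 / sqrt(1 + (f/fc)^2)
f/fc = 0.19 / 0.0873001 = 2.176401
|H| = 1 / sqrt(1 + 4.736721) = 0.4175112
|H|_dB = 20*log10(0.4175112) = -7.59 dB

fc = 0.0873001 Hz; |H(0.19 Hz)| = -7.59 dB


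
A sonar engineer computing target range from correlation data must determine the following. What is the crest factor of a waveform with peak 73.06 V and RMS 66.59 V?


Crest factor is the ratio of peak to RMS:
CF = V_peak / V_rms
   = 73.06 / 66.59
   = 1.0972

1.0972


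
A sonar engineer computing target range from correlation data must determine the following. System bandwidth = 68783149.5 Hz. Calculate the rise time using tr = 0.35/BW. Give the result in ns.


Rise time from bandwidth relationship:
tr = 0.35 / BW
   = 0.35 / 68783149.5
   = 5.088455567e-09 s
   = 5.0885 ns

5.0885 ns


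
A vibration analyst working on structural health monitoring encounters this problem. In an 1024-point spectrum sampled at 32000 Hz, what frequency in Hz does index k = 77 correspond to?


Frequency of DFT bin k:
f_k = k * fs / N
    = 77 * 32000 / 1024
    = 2464000 / 1024
    = 2406.25 Hz

2406.25 Hz


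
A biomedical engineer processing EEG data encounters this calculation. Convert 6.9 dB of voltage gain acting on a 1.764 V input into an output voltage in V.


Output voltage from dB gain:
V_out = V_in * 10^(gain_dB / 20)
      = 1.764 * 10^(6.9 / 20)
      = 1.764 * 2.213095
      = 3.9039 V

3.9039 V


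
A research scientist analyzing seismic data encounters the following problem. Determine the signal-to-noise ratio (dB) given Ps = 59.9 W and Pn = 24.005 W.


SNR in decibels:
SNR = 10 * log10(Ps / Pn)
    = 10 * log10(59.9 / 24.005)
    = 10 * log10(2.4953)
    = 10 * 0.3971
    = 3.97 dB

3.97 dB


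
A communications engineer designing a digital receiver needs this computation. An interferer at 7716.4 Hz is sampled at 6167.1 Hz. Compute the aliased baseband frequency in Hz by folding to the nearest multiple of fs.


Compute the nearest integer multiple of fs to the signal:
n = round(7716.4 / 6167.1) = 1
f_alias = |7716.4 - 1 * 6167.1|
        = |7716.4 - 6167.1|
        = 1549.3 Hz

1549.3


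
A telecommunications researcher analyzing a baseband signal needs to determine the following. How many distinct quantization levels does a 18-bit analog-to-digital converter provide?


Number of quantization levels = 2^N
= 2^18
= 262144

262144


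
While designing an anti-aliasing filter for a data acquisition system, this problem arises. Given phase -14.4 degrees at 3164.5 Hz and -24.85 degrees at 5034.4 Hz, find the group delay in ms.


Group delay from phase difference:
tau = -d(phi)/d(omega)
d(phi) = -10.45 deg = -0.182387 rad
d(omega) = 2*pi*(5034.4 - 3164.5) = 11748.9282 rad/s
tau = -(-0.182387) / 11748.9282
    = 0.0155 ms

0.0155 ms


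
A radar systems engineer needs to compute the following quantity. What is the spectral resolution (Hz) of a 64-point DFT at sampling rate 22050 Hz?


DFT frequency resolution:
df = fs / N
   = 22050 / 64
   = 344.5312 Hz

344.5312 Hz


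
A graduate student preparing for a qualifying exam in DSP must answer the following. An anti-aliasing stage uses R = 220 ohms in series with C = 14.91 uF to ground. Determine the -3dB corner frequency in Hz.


Cutoff frequency of a first-order RC filter:
fc = 1 / (2 * pi * R * C)
C = 14.91 uF = 1.491e-05 F
fc = 1 / (2 * pi * 220 * 1.491e-05)
   = 1 / 0.02061010444461
   = 48.51989 Hz

48.51989 Hz


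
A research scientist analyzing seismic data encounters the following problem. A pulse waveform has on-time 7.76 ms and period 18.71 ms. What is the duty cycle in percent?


Duty cycle as a percentage:
DC = (t_on / T) * 100
   = (7.76 / 18.71) * 100
   = 0.414751 * 100
   = 41.48 %

41.48 %


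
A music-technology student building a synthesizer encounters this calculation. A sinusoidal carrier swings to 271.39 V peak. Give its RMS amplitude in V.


RMS voltage for a sinusoidal waveform:
V_rms = V_peak / sqrt(2)
      = 271.39 / 1.414214
      = 191.902 V

191.902 V


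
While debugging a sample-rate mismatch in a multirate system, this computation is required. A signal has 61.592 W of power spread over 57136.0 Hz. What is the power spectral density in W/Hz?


Power spectral density:
PSD = P / BW
    = 61.592 / 57136.0
    = 0.00107799 W/Hz

0.00107799 W/Hz


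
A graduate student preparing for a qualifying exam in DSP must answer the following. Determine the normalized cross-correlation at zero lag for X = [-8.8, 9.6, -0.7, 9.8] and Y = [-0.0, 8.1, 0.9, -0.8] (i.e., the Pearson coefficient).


Pearson correlation coefficient (population):
r = cov(X,Y) / (std(X) * std(Y))
Mean X = 2.475, Mean Y = 2.05
Cov(X,Y) = 12.24875
Std(X) = 7.772186, Std(Y) = 3.544362
r = 0.4446

0.4446


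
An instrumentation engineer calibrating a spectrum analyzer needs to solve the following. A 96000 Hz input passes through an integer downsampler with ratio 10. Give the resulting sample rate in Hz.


Decimation reduces the sample rate:
fs_out = fs_in / M
       = 96000 / 10
       = 9600.0 Hz

9600.0 Hz


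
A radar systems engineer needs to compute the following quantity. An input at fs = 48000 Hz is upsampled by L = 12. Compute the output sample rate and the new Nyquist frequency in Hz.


Step 1 — output sample rate after interpolation by L:
fs_out = L * fs_in = 12 * 48000 = 576000 Hz

Step 2 — Nyquist frequency of the output stream:
f_Nyq = fs_out / 2 = 576000 / 2 = 288000.0 Hz

fs_out = 576000 Hz; f_Nyquist = 288000.0 Hz


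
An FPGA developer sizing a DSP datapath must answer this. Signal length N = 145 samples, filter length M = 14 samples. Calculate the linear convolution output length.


Linear convolution output length:
L = N + M - 1
  = 145 + 14 - 1
  = 158 samples

158


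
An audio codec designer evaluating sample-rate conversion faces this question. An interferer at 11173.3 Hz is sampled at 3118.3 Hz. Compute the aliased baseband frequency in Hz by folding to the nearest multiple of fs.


Compute the nearest integer multiple of fs to the signal:
n = round(11173.3 / 3118.3) = 4
f_alias = |11173.3 - 4 * 3118.3|
        = |11173.3 - 12473.2|
        = 1299.9 Hz

1299.9


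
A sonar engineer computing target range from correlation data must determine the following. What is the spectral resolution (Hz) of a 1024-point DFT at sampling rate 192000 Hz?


DFT frequency resolution:
df = fs / N
   = 192000 / 1024
   = 187.5 Hz

187.5 Hz


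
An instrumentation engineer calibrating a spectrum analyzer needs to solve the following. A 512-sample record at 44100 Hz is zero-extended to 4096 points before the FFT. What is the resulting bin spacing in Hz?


Frequency resolution after zero-padding:
N_padded = 512 * 8 = 4096
df = fs / N_padded
   = 44100 / 4096
   = 10.7666 Hz

10.7666 Hz


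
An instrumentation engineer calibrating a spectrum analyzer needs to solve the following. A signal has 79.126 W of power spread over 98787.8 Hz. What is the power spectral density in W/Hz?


Power spectral density:
PSD = P / BW
    = 79.126 / 98787.8
    = 0.00080097 W/Hz

0.00080097 W/Hz


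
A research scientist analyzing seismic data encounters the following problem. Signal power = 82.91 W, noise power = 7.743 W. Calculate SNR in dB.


SNR in decibels:
SNR = 10 * log10(Ps / Pn)
    = 10 * log10(82.91 / 7.743)
    = 10 * log10(10.7077)
    = 10 * 1.0297
    = 10.3 dB

10.3 dB


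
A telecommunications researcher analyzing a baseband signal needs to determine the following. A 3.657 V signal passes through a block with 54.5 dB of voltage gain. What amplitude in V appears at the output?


Output voltage from dB gain:
V_out = V_in * 10^(gain_dB / 20)
      = 3.657 * 10^(54.5 / 20)
      = 3.657 * 530.884444
      = 1941.4444 V

1941.4444 V


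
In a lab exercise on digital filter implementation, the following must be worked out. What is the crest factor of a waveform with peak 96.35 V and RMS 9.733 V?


Crest factor is the ratio of peak to RMS:
CF = V_peak / V_rms
   = 96.35 / 9.733
   = 9.8993

9.8993


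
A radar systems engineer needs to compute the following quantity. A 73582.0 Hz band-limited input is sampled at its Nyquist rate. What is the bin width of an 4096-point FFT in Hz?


Step 1 — Nyquist sampling rate:
fs = 2 * fmax = 2 * 73582.0 = 147164.0 Hz

Step 2 — DFT bin spacing:
df = fs / N = 147164.0 / 4096 = 35.9287 Hz

35.9287 Hz


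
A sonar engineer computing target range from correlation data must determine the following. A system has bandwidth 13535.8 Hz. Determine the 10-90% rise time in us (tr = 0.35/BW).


Rise time from bandwidth relationship:
tr = 0.35 / BW
   = 0.35 / 13535.8
   = 2.585735605e-05 s
   = 25.8574 us

25.8574 us


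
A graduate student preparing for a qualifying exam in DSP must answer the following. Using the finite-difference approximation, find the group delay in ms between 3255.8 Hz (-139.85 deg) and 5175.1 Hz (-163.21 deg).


Group delay from phase difference:
tau = -d(phi)/d(omega)
d(phi) = -23.36 deg = -0.407709 rad
d(omega) = 2*pi*(5175.1 - 3255.8) = 12059.3176 rad/s
tau = -(-0.407709) / 12059.3176
    = 0.0338 ms

0.0338 ms


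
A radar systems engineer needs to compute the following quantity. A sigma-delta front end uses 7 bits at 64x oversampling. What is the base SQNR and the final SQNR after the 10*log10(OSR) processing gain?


Step 1 — baseline SQNR at Nyquist:
SQNR_base = 6.02*N + 1.76
          = 6.02*7 + 1.76
          = 43.9 dB

Step 2 — oversampling processing gain:
G = 10*log10(OSR) = 10*log10(64) = 18.06 dB

Step 3 — total:
SQNR_total = 43.9 + 18.06 = 61.96 dB

Base SQNR = 43.9 dB; oversampled SQNR = 61.96 dB


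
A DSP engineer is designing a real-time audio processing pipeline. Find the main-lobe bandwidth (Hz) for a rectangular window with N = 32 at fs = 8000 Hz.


Main lobe width for a rectangular window:
Width = 2 * fs / N
      = 2 * 8000 / 32
      = 16000 / 32
      = 500.0 Hz

500.0 Hz


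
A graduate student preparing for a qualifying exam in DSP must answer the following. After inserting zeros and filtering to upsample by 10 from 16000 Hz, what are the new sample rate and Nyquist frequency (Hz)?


Step 1 — output sample rate after interpolation by L:
fs_out = L * fs_in = 10 * 16000 = 160000 Hz

Step 2 — Nyquist frequency of the output stream:
f_Nyq = fs_out / 2 = 160000 / 2 = 80000.0 Hz

fs_out = 160000 Hz; f_Nyquist = 80000.0 Hz


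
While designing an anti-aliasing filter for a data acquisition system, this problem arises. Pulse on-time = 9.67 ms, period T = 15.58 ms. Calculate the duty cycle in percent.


Duty cycle as a percentage:
DC = (t_on / T) * 100
   = (9.67 / 15.58) * 100
   = 0.620668 * 100
   = 62.07 %

62.07 %


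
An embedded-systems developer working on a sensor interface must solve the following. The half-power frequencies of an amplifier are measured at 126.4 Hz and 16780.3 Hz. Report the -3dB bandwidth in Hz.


Bandwidth is the difference of -3dB frequencies:
BW = f_high - f_low
   = 16780.3 - 126.4
   = 16653.9 Hz

16653.9 Hz


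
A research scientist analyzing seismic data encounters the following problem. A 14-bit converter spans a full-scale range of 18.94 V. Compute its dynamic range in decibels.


Dynamic range from full-scale to LSB:
V_min = V_max / 2^bits = 18.94 / 2^14
DR = 20 * log10(V_max / V_min)
   = 20 * log10(2^14)
   = 20 * 14 * log10(2)
   = 84.29 dB

84.29 dB


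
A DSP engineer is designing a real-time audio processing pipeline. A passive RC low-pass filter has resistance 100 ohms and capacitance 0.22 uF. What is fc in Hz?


Cutoff frequency of a first-order RC filter:
fc = 1 / (2 * pi * R * C)
C = 0.22 uF = 2.2e-07 F
fc = 1 / (2 * pi * 100 * 2.2e-07)
   = 1 / 0.00013823007675795
   = 7234.315595 Hz

7234.315595 Hz


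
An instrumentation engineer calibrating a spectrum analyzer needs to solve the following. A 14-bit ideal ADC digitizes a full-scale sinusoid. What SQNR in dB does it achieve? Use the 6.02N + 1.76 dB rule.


Theoretical SNR for a full-scale sinusoid:
SNR = 6.02 * N + 1.76
    = 6.02 * 14 + 1.76
    = 84.28 + 1.76
    = 86.04 dB

86.04 dB


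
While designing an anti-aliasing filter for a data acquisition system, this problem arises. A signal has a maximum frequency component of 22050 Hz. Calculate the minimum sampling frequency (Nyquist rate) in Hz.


The Nyquist rate is twice the maximum frequency component.
fs_min = 2 * fmax
      = 2 * 22050
      = 44100 Hz

44100


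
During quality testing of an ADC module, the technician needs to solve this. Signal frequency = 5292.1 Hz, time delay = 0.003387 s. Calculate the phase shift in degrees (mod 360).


Phase shift from frequency and time delay:
phi = 360 * f * t_delay
    = 360 * 5292.1 * 0.003387
    = 6452.76 degrees
    mod 360 = 332.76 degrees

332.76 degrees


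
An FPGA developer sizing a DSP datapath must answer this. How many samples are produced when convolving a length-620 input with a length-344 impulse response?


Linear convolution output length:
L = N + M - 1
  = 620 + 344 - 1
  = 963 samples

963


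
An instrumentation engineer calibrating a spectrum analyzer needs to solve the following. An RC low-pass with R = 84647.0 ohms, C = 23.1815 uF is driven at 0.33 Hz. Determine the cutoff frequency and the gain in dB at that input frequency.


Step 1 — cutoff frequency:
fc = 1 / (2*pi*R*C)
C = 23.1815 uF = 2.31815e-05 F
fc = 1 / (2*pi*84647.0*2.31815e-05)
   = 0.0811086 Hz

Step 2 — magnitude at f = 0.33 Hz:
|H(f)| = 1 / sqrt(1 + (f/fc)^2)
f/fc = 0.33 / 0.0811086 = 4.068619
|H| = 1 / sqrt(1 + 16.553661) = 0.2386801
|H|_dB = 20*log10(0.2386801) = -12.44 dB

fc = 0.0811086 Hz; |H(0.33 Hz)| = -12.44 dB


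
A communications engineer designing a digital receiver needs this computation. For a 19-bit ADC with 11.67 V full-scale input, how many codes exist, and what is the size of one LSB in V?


Step 1 — number of quantization levels:
L = 2^N = 2^19 = 524288

Step 2 — LSB step size:
delta = Vfs / L
      = 11.67 / 524288
      = 2.226e-05 V

Levels = 524288; step size = 2.226e-05 V


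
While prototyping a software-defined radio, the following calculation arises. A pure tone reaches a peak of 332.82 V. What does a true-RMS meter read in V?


RMS voltage for a sinusoidal waveform:
V_rms = V_peak / sqrt(2)
      = 332.82 / 1.414214
      = 235.339 V

235.339 V


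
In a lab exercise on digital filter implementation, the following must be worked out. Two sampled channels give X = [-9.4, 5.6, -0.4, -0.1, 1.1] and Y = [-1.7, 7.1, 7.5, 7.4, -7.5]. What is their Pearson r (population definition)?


Pearson correlation coefficient (population):
r = cov(X,Y) / (std(X) * std(Y))
Mean X = -0.64, Mean Y = 2.56
Cov(X,Y) = 10.3884
Std(X) = 4.87959, Std(Y) = 6.128491
r = 0.3474

0.3474


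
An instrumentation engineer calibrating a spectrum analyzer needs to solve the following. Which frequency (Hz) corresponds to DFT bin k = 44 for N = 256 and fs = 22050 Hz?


Frequency of DFT bin k:
f_k = k * fs / N
    = 44 * 22050 / 256
    = 970200 / 256
    = 3789.844 Hz

3789.844 Hz


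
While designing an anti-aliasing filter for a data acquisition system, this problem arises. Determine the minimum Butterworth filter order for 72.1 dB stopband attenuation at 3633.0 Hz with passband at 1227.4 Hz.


Butterworth filter order formula:
n = log10(10^(A/10) - 1) / (2 * log10(f_stop/f_pass))
10^(72.1/10) - 1 = 16218099.9736
f_stop/f_pass = 3633.0 / 1227.4 = 2.9599
n = 7.6494 -> ceil = 8

8


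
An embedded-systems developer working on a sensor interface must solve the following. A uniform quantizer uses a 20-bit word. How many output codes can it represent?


Number of quantization levels = 2^N
= 2^20
= 1048576

1048576


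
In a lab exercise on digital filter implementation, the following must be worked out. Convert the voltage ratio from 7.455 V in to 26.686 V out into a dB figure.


Voltage gain in dB:
G = 20 * log10(Vout / Vin)
  = 20 * log10(26.686 / 7.455)
  = 20 * log10(3.579611)
  = 20 * 0.553836
  = 11.08 dB

11.08 dB


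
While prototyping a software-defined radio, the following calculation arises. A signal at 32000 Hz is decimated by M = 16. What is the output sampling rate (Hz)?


Decimation reduces the sample rate:
fs_out = fs_in / M
       = 32000 / 16
       = 2000.0 Hz

2000.0 Hz


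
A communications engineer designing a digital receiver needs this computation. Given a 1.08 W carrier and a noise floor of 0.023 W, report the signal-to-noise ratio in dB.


SNR in decibels:
SNR = 10 * log10(Ps / Pn)
    = 10 * log10(1.08 / 0.023)
    = 10 * log10(46.9565)
    = 10 * 1.6717
    = 16.72 dB

16.72 dB


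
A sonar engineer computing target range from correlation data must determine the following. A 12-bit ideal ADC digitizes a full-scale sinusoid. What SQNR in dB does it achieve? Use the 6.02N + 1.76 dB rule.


Theoretical SNR for a full-scale sinusoid:
SNR = 6.02 * N + 1.76
    = 6.02 * 12 + 1.76
    = 72.24 + 1.76
    = 74.0 dB

74.0 dB


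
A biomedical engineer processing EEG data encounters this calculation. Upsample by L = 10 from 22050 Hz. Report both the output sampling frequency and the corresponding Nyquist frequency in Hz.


Step 1 — output sample rate after interpolation by L:
fs_out = L * fs_in = 10 * 22050 = 220500 Hz

Step 2 — Nyquist frequency of the output stream:
f_Nyq = fs_out / 2 = 220500 / 2 = 110250.0 Hz

fs_out = 220500 Hz; f_Nyquist = 110250.0 Hz


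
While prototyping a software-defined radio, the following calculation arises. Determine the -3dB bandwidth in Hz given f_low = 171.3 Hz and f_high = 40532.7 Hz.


Bandwidth is the difference of -3dB frequencies:
BW = f_high - f_low
   = 40532.7 - 171.3
   = 40361.4 Hz

40361.4 Hz


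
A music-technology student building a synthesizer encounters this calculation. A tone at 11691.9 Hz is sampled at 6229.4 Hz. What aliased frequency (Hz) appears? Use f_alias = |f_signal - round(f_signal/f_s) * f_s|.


Compute the nearest integer multiple of fs to the signal:
n = round(11691.9 / 6229.4) = 2
f_alias = |11691.9 - 2 * 6229.4|
        = |11691.9 - 12458.8|
        = 766.9 Hz

766.9


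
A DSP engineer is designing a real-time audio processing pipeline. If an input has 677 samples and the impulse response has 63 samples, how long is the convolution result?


Linear convolution output length:
L = N + M - 1
  = 677 + 63 - 1
  = 739 samples

739


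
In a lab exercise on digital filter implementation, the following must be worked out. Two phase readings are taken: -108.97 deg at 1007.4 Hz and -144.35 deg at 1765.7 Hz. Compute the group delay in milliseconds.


Group delay from phase difference:
tau = -d(phi)/d(omega)
d(phi) = -35.38 deg = -0.617497 rad
d(omega) = 2*pi*(1765.7 - 1007.4) = 4764.5394 rad/s
tau = -(-0.617497) / 4764.5394
    = 0.1296 ms

0.1296 ms


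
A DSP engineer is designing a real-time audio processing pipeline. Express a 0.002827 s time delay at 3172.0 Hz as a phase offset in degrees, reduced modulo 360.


Phase shift from frequency and time delay:
phi = 360 * f * t_delay
    = 360 * 3172.0 * 0.002827
    = 3228.21 degrees
    mod 360 = 348.21 degrees

348.21 degrees


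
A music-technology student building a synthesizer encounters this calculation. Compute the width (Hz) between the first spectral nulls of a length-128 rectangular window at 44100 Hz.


Main lobe width for a rectangular window:
Width = 2 * fs / N
      = 2 * 44100 / 128
      = 88200 / 128
      = 689.062 Hz

689.062 Hz


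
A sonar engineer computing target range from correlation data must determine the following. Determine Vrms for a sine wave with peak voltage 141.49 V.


RMS voltage for a sinusoidal waveform:
V_rms = V_peak / sqrt(2)
      = 141.49 / 1.414214
      = 100.049 V

100.049 V


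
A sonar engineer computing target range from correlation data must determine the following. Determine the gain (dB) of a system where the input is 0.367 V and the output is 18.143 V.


Voltage gain in dB:
G = 20 * log10(Vout / Vin)
  = 20 * log10(18.143 / 0.367)
  = 20 * log10(49.435967)
  = 20 * 1.694043
  = 33.88 dB

33.88 dB


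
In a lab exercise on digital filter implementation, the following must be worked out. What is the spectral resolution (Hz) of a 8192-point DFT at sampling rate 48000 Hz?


DFT frequency resolution:
df = fs / N
   = 48000 / 8192
   = 5.8594 Hz

5.8594 Hz


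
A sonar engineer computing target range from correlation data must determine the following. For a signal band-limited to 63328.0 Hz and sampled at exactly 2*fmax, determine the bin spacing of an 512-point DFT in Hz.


Step 1 — Nyquist sampling rate:
fs = 2 * fmax = 2 * 63328.0 = 126656.0 Hz

Step 2 — DFT bin spacing:
df = fs / N = 126656.0 / 512 = 247.375 Hz

247.375 Hz


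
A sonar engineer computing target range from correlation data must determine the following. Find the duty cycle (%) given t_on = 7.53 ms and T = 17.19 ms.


Duty cycle as a percentage:
DC = (t_on / T) * 100
   = (7.53 / 17.19) * 100
   = 0.438045 * 100
   = 43.8 %

43.8 %


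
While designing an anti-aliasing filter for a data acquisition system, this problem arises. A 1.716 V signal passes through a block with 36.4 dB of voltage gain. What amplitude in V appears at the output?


Output voltage from dB gain:
V_out = V_in * 10^(gain_dB / 20)
      = 1.716 * 10^(36.4 / 20)
      = 1.716 * 66.069345
      = 113.375 V

113.375 V


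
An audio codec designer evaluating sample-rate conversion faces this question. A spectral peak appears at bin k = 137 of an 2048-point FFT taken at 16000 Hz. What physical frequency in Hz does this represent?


Frequency of DFT bin k:
f_k = k * fs / N
    = 137 * 16000 / 2048
    = 2192000 / 2048
    = 1070.312 Hz

1070.312 Hz


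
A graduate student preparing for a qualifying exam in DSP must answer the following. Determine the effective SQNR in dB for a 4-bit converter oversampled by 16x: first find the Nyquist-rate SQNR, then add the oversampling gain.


Step 1 — baseline SQNR at Nyquist:
SQNR_base = 6.02*N + 1.76
          = 6.02*4 + 1.76
          = 25.84 dB

Step 2 — oversampling processing gain:
G = 10*log10(OSR) = 10*log10(16) = 12.04 dB

Step 3 — total:
SQNR_total = 25.84 + 12.04 = 37.88 dB

Base SQNR = 25.84 dB; oversampled SQNR = 37.88 dB


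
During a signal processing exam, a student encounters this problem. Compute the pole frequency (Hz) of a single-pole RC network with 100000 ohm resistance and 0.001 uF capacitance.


Cutoff frequency of a first-order RC filter:
fc = 1 / (2 * pi * R * C)
C = 0.001 uF = 1e-09 F
fc = 1 / (2 * pi * 100000 * 1e-09)
   = 1 / 0.00062831853071796
   = 1591.549431 Hz

1591.549431 Hz


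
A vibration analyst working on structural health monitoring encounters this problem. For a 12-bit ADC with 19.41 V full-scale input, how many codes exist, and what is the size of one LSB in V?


Step 1 — number of quantization levels:
L = 2^N = 2^12 = 4096

Step 2 — LSB step size:
delta = Vfs / L
      = 19.41 / 4096
      = 0.00473877 V

Levels = 4096; step size = 0.00473877 V
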